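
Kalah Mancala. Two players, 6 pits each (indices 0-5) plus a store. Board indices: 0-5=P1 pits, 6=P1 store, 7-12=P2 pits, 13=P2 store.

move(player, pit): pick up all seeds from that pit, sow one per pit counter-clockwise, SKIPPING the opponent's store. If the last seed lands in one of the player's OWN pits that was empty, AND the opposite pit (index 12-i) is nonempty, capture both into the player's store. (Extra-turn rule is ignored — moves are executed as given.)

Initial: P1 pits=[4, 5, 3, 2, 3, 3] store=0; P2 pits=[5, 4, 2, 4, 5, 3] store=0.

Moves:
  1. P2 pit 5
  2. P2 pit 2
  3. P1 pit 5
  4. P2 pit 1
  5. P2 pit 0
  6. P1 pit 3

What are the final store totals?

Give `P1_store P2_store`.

Answer: 1 3

Derivation:
Move 1: P2 pit5 -> P1=[5,6,3,2,3,3](0) P2=[5,4,2,4,5,0](1)
Move 2: P2 pit2 -> P1=[5,6,3,2,3,3](0) P2=[5,4,0,5,6,0](1)
Move 3: P1 pit5 -> P1=[5,6,3,2,3,0](1) P2=[6,5,0,5,6,0](1)
Move 4: P2 pit1 -> P1=[5,6,3,2,3,0](1) P2=[6,0,1,6,7,1](2)
Move 5: P2 pit0 -> P1=[5,6,3,2,3,0](1) P2=[0,1,2,7,8,2](3)
Move 6: P1 pit3 -> P1=[5,6,3,0,4,1](1) P2=[0,1,2,7,8,2](3)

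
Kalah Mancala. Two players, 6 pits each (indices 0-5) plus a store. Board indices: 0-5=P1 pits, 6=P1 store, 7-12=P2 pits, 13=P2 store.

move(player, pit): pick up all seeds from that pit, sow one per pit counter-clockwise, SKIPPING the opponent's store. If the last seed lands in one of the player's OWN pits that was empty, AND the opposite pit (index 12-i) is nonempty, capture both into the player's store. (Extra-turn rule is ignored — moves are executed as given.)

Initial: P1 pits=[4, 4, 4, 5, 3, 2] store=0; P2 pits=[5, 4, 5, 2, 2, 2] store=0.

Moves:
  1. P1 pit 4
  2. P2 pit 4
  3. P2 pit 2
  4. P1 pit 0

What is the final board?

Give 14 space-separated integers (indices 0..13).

Move 1: P1 pit4 -> P1=[4,4,4,5,0,3](1) P2=[6,4,5,2,2,2](0)
Move 2: P2 pit4 -> P1=[4,4,4,5,0,3](1) P2=[6,4,5,2,0,3](1)
Move 3: P2 pit2 -> P1=[5,4,4,5,0,3](1) P2=[6,4,0,3,1,4](2)
Move 4: P1 pit0 -> P1=[0,5,5,6,1,4](1) P2=[6,4,0,3,1,4](2)

Answer: 0 5 5 6 1 4 1 6 4 0 3 1 4 2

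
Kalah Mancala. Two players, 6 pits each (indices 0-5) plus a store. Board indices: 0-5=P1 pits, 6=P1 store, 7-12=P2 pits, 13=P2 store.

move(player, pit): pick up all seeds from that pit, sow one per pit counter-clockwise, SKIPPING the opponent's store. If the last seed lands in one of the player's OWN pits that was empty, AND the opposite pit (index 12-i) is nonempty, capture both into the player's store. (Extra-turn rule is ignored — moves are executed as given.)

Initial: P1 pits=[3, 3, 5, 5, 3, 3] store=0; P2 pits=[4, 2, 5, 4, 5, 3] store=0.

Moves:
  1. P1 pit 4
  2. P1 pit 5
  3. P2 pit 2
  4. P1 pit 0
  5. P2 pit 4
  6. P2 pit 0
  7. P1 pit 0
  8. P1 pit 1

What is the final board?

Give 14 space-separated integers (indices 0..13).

Move 1: P1 pit4 -> P1=[3,3,5,5,0,4](1) P2=[5,2,5,4,5,3](0)
Move 2: P1 pit5 -> P1=[3,3,5,5,0,0](2) P2=[6,3,6,4,5,3](0)
Move 3: P2 pit2 -> P1=[4,4,5,5,0,0](2) P2=[6,3,0,5,6,4](1)
Move 4: P1 pit0 -> P1=[0,5,6,6,0,0](6) P2=[6,0,0,5,6,4](1)
Move 5: P2 pit4 -> P1=[1,6,7,7,0,0](6) P2=[6,0,0,5,0,5](2)
Move 6: P2 pit0 -> P1=[1,6,7,7,0,0](6) P2=[0,1,1,6,1,6](3)
Move 7: P1 pit0 -> P1=[0,7,7,7,0,0](6) P2=[0,1,1,6,1,6](3)
Move 8: P1 pit1 -> P1=[0,0,8,8,1,1](7) P2=[1,2,1,6,1,6](3)

Answer: 0 0 8 8 1 1 7 1 2 1 6 1 6 3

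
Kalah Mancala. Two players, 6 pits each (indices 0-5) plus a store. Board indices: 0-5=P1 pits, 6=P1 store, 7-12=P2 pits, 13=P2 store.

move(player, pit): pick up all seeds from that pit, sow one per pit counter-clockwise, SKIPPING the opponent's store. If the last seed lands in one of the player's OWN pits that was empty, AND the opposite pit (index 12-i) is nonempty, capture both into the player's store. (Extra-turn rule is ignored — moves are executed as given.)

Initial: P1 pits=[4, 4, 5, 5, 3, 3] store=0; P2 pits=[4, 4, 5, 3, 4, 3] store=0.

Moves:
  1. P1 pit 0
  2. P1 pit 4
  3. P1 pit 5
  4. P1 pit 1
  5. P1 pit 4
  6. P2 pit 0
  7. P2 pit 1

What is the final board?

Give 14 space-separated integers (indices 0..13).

Move 1: P1 pit0 -> P1=[0,5,6,6,4,3](0) P2=[4,4,5,3,4,3](0)
Move 2: P1 pit4 -> P1=[0,5,6,6,0,4](1) P2=[5,5,5,3,4,3](0)
Move 3: P1 pit5 -> P1=[0,5,6,6,0,0](2) P2=[6,6,6,3,4,3](0)
Move 4: P1 pit1 -> P1=[0,0,7,7,1,1](3) P2=[6,6,6,3,4,3](0)
Move 5: P1 pit4 -> P1=[0,0,7,7,0,2](3) P2=[6,6,6,3,4,3](0)
Move 6: P2 pit0 -> P1=[0,0,7,7,0,2](3) P2=[0,7,7,4,5,4](1)
Move 7: P2 pit1 -> P1=[1,1,7,7,0,2](3) P2=[0,0,8,5,6,5](2)

Answer: 1 1 7 7 0 2 3 0 0 8 5 6 5 2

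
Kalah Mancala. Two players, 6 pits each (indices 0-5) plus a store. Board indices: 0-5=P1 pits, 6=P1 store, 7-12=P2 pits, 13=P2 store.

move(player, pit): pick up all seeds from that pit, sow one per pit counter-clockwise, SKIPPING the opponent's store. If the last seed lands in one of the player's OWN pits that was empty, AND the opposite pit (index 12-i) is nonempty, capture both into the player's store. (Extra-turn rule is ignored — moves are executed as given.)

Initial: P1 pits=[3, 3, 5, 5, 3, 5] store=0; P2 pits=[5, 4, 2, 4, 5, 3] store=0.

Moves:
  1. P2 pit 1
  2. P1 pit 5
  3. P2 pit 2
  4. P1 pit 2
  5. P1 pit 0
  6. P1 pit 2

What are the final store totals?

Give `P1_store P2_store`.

Move 1: P2 pit1 -> P1=[3,3,5,5,3,5](0) P2=[5,0,3,5,6,4](0)
Move 2: P1 pit5 -> P1=[3,3,5,5,3,0](1) P2=[6,1,4,6,6,4](0)
Move 3: P2 pit2 -> P1=[3,3,5,5,3,0](1) P2=[6,1,0,7,7,5](1)
Move 4: P1 pit2 -> P1=[3,3,0,6,4,1](2) P2=[7,1,0,7,7,5](1)
Move 5: P1 pit0 -> P1=[0,4,1,7,4,1](2) P2=[7,1,0,7,7,5](1)
Move 6: P1 pit2 -> P1=[0,4,0,8,4,1](2) P2=[7,1,0,7,7,5](1)

Answer: 2 1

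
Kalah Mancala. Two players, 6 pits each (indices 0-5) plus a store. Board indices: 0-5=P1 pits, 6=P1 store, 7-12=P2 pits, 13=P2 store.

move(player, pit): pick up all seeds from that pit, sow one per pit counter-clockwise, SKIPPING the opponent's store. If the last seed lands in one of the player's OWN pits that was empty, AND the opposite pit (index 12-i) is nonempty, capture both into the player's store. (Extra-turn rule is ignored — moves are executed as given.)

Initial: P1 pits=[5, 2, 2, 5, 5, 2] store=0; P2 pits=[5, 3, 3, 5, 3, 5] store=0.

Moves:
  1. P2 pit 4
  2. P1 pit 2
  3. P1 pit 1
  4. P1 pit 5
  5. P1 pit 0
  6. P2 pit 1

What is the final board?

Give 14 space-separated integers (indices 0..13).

Answer: 0 0 2 8 7 1 2 6 0 4 6 0 6 3

Derivation:
Move 1: P2 pit4 -> P1=[6,2,2,5,5,2](0) P2=[5,3,3,5,0,6](1)
Move 2: P1 pit2 -> P1=[6,2,0,6,6,2](0) P2=[5,3,3,5,0,6](1)
Move 3: P1 pit1 -> P1=[6,0,1,7,6,2](0) P2=[5,3,3,5,0,6](1)
Move 4: P1 pit5 -> P1=[6,0,1,7,6,0](1) P2=[6,3,3,5,0,6](1)
Move 5: P1 pit0 -> P1=[0,1,2,8,7,1](2) P2=[6,3,3,5,0,6](1)
Move 6: P2 pit1 -> P1=[0,0,2,8,7,1](2) P2=[6,0,4,6,0,6](3)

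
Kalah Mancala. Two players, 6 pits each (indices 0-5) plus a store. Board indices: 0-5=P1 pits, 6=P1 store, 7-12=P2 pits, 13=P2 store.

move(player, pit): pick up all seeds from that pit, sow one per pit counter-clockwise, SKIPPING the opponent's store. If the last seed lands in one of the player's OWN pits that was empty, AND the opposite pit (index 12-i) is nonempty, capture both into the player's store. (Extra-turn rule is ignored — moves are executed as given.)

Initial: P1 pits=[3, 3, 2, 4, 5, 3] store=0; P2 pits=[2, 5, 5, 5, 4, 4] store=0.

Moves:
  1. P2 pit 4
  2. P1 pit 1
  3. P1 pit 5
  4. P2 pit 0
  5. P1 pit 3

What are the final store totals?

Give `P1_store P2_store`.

Answer: 2 1

Derivation:
Move 1: P2 pit4 -> P1=[4,4,2,4,5,3](0) P2=[2,5,5,5,0,5](1)
Move 2: P1 pit1 -> P1=[4,0,3,5,6,4](0) P2=[2,5,5,5,0,5](1)
Move 3: P1 pit5 -> P1=[4,0,3,5,6,0](1) P2=[3,6,6,5,0,5](1)
Move 4: P2 pit0 -> P1=[4,0,3,5,6,0](1) P2=[0,7,7,6,0,5](1)
Move 5: P1 pit3 -> P1=[4,0,3,0,7,1](2) P2=[1,8,7,6,0,5](1)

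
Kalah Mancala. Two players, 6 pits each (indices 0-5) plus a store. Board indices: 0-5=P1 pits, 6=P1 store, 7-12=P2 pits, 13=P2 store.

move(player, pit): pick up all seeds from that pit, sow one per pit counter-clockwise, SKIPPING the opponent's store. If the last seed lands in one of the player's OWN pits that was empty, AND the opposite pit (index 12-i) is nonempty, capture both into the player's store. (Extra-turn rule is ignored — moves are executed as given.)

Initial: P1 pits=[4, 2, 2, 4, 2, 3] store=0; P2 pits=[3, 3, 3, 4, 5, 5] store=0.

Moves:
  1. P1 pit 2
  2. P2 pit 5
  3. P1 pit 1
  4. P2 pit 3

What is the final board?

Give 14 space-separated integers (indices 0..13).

Answer: 6 0 2 7 4 3 0 3 3 3 0 6 1 2

Derivation:
Move 1: P1 pit2 -> P1=[4,2,0,5,3,3](0) P2=[3,3,3,4,5,5](0)
Move 2: P2 pit5 -> P1=[5,3,1,6,3,3](0) P2=[3,3,3,4,5,0](1)
Move 3: P1 pit1 -> P1=[5,0,2,7,4,3](0) P2=[3,3,3,4,5,0](1)
Move 4: P2 pit3 -> P1=[6,0,2,7,4,3](0) P2=[3,3,3,0,6,1](2)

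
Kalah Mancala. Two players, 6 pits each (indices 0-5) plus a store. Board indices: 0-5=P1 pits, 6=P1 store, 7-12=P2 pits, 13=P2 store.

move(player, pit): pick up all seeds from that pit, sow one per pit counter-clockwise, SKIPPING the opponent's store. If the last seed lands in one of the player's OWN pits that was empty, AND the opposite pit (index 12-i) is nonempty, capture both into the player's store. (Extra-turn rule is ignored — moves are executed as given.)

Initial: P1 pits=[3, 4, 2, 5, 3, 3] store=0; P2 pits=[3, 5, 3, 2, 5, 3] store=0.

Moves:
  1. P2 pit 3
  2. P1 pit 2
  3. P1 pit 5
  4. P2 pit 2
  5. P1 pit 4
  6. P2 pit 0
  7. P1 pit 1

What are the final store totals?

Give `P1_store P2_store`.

Move 1: P2 pit3 -> P1=[3,4,2,5,3,3](0) P2=[3,5,3,0,6,4](0)
Move 2: P1 pit2 -> P1=[3,4,0,6,4,3](0) P2=[3,5,3,0,6,4](0)
Move 3: P1 pit5 -> P1=[3,4,0,6,4,0](1) P2=[4,6,3,0,6,4](0)
Move 4: P2 pit2 -> P1=[3,4,0,6,4,0](1) P2=[4,6,0,1,7,5](0)
Move 5: P1 pit4 -> P1=[3,4,0,6,0,1](2) P2=[5,7,0,1,7,5](0)
Move 6: P2 pit0 -> P1=[3,4,0,6,0,1](2) P2=[0,8,1,2,8,6](0)
Move 7: P1 pit1 -> P1=[3,0,1,7,1,2](2) P2=[0,8,1,2,8,6](0)

Answer: 2 0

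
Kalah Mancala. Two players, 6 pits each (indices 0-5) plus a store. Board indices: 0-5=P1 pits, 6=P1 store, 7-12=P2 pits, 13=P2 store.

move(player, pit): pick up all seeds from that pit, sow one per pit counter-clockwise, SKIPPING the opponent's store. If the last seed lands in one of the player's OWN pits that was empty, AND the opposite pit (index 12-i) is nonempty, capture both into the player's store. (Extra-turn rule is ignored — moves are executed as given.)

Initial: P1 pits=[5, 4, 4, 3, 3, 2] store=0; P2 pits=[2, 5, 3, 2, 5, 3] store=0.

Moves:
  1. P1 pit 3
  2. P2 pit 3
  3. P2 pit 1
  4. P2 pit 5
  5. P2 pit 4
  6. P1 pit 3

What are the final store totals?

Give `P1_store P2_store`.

Answer: 1 3

Derivation:
Move 1: P1 pit3 -> P1=[5,4,4,0,4,3](1) P2=[2,5,3,2,5,3](0)
Move 2: P2 pit3 -> P1=[5,4,4,0,4,3](1) P2=[2,5,3,0,6,4](0)
Move 3: P2 pit1 -> P1=[5,4,4,0,4,3](1) P2=[2,0,4,1,7,5](1)
Move 4: P2 pit5 -> P1=[6,5,5,1,4,3](1) P2=[2,0,4,1,7,0](2)
Move 5: P2 pit4 -> P1=[7,6,6,2,5,3](1) P2=[2,0,4,1,0,1](3)
Move 6: P1 pit3 -> P1=[7,6,6,0,6,4](1) P2=[2,0,4,1,0,1](3)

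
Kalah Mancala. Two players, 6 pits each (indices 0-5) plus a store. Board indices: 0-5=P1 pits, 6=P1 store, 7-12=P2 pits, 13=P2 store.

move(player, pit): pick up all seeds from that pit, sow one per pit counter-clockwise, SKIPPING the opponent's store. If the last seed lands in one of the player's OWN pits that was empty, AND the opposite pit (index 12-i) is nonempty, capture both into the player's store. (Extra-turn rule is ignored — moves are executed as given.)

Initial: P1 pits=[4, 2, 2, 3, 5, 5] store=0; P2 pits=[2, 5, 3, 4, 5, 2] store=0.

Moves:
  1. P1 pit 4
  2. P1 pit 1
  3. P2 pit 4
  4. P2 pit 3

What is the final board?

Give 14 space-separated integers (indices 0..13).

Move 1: P1 pit4 -> P1=[4,2,2,3,0,6](1) P2=[3,6,4,4,5,2](0)
Move 2: P1 pit1 -> P1=[4,0,3,4,0,6](1) P2=[3,6,4,4,5,2](0)
Move 3: P2 pit4 -> P1=[5,1,4,4,0,6](1) P2=[3,6,4,4,0,3](1)
Move 4: P2 pit3 -> P1=[6,1,4,4,0,6](1) P2=[3,6,4,0,1,4](2)

Answer: 6 1 4 4 0 6 1 3 6 4 0 1 4 2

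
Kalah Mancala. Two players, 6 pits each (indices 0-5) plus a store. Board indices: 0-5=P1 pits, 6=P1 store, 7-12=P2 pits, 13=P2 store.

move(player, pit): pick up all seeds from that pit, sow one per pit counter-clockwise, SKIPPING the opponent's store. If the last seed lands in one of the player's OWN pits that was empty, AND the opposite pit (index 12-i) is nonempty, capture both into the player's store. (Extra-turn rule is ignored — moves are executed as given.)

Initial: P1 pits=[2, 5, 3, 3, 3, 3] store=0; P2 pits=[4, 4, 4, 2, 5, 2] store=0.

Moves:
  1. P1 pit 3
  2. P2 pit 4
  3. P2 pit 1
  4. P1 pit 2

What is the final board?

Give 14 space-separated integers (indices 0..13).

Move 1: P1 pit3 -> P1=[2,5,3,0,4,4](1) P2=[4,4,4,2,5,2](0)
Move 2: P2 pit4 -> P1=[3,6,4,0,4,4](1) P2=[4,4,4,2,0,3](1)
Move 3: P2 pit1 -> P1=[3,6,4,0,4,4](1) P2=[4,0,5,3,1,4](1)
Move 4: P1 pit2 -> P1=[3,6,0,1,5,5](2) P2=[4,0,5,3,1,4](1)

Answer: 3 6 0 1 5 5 2 4 0 5 3 1 4 1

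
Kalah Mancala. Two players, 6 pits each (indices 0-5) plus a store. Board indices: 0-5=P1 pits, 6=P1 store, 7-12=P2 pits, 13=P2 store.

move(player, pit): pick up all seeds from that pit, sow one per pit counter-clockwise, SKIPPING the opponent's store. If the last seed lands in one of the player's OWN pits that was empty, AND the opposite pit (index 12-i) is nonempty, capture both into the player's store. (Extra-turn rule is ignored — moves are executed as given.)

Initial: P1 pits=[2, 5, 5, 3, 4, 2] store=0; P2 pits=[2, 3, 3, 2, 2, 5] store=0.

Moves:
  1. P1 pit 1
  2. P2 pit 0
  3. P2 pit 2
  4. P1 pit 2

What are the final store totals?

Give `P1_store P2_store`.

Answer: 2 1

Derivation:
Move 1: P1 pit1 -> P1=[2,0,6,4,5,3](1) P2=[2,3,3,2,2,5](0)
Move 2: P2 pit0 -> P1=[2,0,6,4,5,3](1) P2=[0,4,4,2,2,5](0)
Move 3: P2 pit2 -> P1=[2,0,6,4,5,3](1) P2=[0,4,0,3,3,6](1)
Move 4: P1 pit2 -> P1=[2,0,0,5,6,4](2) P2=[1,5,0,3,3,6](1)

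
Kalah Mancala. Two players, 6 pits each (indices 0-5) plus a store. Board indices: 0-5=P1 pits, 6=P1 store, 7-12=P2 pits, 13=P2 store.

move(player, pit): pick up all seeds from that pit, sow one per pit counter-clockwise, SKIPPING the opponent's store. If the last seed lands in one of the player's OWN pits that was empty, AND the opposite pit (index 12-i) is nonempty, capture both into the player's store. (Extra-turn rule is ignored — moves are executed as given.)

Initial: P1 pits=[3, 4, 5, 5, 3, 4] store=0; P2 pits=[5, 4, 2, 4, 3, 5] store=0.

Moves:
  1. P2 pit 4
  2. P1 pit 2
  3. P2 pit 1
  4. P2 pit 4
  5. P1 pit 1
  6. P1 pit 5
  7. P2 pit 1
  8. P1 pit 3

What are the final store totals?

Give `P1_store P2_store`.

Move 1: P2 pit4 -> P1=[4,4,5,5,3,4](0) P2=[5,4,2,4,0,6](1)
Move 2: P1 pit2 -> P1=[4,4,0,6,4,5](1) P2=[6,4,2,4,0,6](1)
Move 3: P2 pit1 -> P1=[4,4,0,6,4,5](1) P2=[6,0,3,5,1,7](1)
Move 4: P2 pit4 -> P1=[4,4,0,6,4,5](1) P2=[6,0,3,5,0,8](1)
Move 5: P1 pit1 -> P1=[4,0,1,7,5,6](1) P2=[6,0,3,5,0,8](1)
Move 6: P1 pit5 -> P1=[4,0,1,7,5,0](2) P2=[7,1,4,6,1,8](1)
Move 7: P2 pit1 -> P1=[4,0,1,7,5,0](2) P2=[7,0,5,6,1,8](1)
Move 8: P1 pit3 -> P1=[4,0,1,0,6,1](3) P2=[8,1,6,7,1,8](1)

Answer: 3 1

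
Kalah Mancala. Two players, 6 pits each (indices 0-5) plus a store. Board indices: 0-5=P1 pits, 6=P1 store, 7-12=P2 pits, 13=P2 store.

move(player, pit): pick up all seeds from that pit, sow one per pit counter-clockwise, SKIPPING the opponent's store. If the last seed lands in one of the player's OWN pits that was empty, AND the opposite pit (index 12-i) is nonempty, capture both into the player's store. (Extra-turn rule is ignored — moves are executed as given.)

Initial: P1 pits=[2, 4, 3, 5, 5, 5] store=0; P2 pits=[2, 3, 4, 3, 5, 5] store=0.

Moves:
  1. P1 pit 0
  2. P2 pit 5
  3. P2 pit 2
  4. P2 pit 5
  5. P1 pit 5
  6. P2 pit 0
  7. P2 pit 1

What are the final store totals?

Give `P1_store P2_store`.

Move 1: P1 pit0 -> P1=[0,5,4,5,5,5](0) P2=[2,3,4,3,5,5](0)
Move 2: P2 pit5 -> P1=[1,6,5,6,5,5](0) P2=[2,3,4,3,5,0](1)
Move 3: P2 pit2 -> P1=[1,6,5,6,5,5](0) P2=[2,3,0,4,6,1](2)
Move 4: P2 pit5 -> P1=[1,6,5,6,5,5](0) P2=[2,3,0,4,6,0](3)
Move 5: P1 pit5 -> P1=[1,6,5,6,5,0](1) P2=[3,4,1,5,6,0](3)
Move 6: P2 pit0 -> P1=[1,6,5,6,5,0](1) P2=[0,5,2,6,6,0](3)
Move 7: P2 pit1 -> P1=[1,6,5,6,5,0](1) P2=[0,0,3,7,7,1](4)

Answer: 1 4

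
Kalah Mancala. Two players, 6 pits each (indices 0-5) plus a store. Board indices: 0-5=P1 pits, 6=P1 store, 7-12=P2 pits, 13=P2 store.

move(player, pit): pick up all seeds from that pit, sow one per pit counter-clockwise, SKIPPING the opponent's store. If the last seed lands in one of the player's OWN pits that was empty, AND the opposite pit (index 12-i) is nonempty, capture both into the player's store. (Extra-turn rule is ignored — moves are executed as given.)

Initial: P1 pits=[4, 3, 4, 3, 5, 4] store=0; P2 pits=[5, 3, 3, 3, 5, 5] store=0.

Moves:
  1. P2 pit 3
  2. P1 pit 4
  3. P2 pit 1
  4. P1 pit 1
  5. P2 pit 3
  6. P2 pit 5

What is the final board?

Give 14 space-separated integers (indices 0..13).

Move 1: P2 pit3 -> P1=[4,3,4,3,5,4](0) P2=[5,3,3,0,6,6](1)
Move 2: P1 pit4 -> P1=[4,3,4,3,0,5](1) P2=[6,4,4,0,6,6](1)
Move 3: P2 pit1 -> P1=[4,3,4,3,0,5](1) P2=[6,0,5,1,7,7](1)
Move 4: P1 pit1 -> P1=[4,0,5,4,1,5](1) P2=[6,0,5,1,7,7](1)
Move 5: P2 pit3 -> P1=[4,0,5,4,1,5](1) P2=[6,0,5,0,8,7](1)
Move 6: P2 pit5 -> P1=[5,1,6,5,2,6](1) P2=[6,0,5,0,8,0](2)

Answer: 5 1 6 5 2 6 1 6 0 5 0 8 0 2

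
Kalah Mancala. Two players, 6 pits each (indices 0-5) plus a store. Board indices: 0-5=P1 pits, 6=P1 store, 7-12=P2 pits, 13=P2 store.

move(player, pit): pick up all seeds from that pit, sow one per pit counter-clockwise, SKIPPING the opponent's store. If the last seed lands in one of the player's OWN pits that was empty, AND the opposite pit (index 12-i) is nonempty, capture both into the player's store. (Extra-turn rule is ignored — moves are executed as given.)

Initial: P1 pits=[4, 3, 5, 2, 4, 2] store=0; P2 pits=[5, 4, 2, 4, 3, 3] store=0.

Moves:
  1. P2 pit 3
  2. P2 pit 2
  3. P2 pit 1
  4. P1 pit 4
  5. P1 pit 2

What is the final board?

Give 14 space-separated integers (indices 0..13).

Answer: 5 3 0 3 1 4 2 7 1 1 2 6 5 1

Derivation:
Move 1: P2 pit3 -> P1=[5,3,5,2,4,2](0) P2=[5,4,2,0,4,4](1)
Move 2: P2 pit2 -> P1=[5,3,5,2,4,2](0) P2=[5,4,0,1,5,4](1)
Move 3: P2 pit1 -> P1=[5,3,5,2,4,2](0) P2=[5,0,1,2,6,5](1)
Move 4: P1 pit4 -> P1=[5,3,5,2,0,3](1) P2=[6,1,1,2,6,5](1)
Move 5: P1 pit2 -> P1=[5,3,0,3,1,4](2) P2=[7,1,1,2,6,5](1)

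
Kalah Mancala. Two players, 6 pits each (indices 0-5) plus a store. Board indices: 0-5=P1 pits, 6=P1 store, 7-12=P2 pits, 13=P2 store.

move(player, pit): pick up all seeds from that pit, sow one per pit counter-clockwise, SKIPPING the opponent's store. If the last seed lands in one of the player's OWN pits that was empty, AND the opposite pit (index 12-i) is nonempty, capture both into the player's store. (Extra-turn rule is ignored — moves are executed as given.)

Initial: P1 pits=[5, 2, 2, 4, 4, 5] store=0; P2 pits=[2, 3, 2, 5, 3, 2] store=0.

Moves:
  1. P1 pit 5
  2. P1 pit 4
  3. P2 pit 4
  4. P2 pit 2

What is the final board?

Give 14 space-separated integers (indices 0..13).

Answer: 6 2 2 4 0 1 2 4 5 0 7 1 4 1

Derivation:
Move 1: P1 pit5 -> P1=[5,2,2,4,4,0](1) P2=[3,4,3,6,3,2](0)
Move 2: P1 pit4 -> P1=[5,2,2,4,0,1](2) P2=[4,5,3,6,3,2](0)
Move 3: P2 pit4 -> P1=[6,2,2,4,0,1](2) P2=[4,5,3,6,0,3](1)
Move 4: P2 pit2 -> P1=[6,2,2,4,0,1](2) P2=[4,5,0,7,1,4](1)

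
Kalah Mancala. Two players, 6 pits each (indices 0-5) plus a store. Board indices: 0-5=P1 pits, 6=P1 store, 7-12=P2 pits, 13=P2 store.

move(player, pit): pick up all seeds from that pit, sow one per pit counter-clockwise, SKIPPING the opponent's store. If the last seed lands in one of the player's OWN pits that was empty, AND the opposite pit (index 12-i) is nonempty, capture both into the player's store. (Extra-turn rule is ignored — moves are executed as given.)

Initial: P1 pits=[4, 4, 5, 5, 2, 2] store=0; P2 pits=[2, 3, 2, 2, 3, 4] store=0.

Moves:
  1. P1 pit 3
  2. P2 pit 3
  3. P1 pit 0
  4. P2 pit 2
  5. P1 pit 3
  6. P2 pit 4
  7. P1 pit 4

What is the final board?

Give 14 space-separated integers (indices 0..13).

Answer: 1 6 7 0 0 4 2 4 5 1 1 0 6 1

Derivation:
Move 1: P1 pit3 -> P1=[4,4,5,0,3,3](1) P2=[3,4,2,2,3,4](0)
Move 2: P2 pit3 -> P1=[4,4,5,0,3,3](1) P2=[3,4,2,0,4,5](0)
Move 3: P1 pit0 -> P1=[0,5,6,1,4,3](1) P2=[3,4,2,0,4,5](0)
Move 4: P2 pit2 -> P1=[0,5,6,1,4,3](1) P2=[3,4,0,1,5,5](0)
Move 5: P1 pit3 -> P1=[0,5,6,0,5,3](1) P2=[3,4,0,1,5,5](0)
Move 6: P2 pit4 -> P1=[1,6,7,0,5,3](1) P2=[3,4,0,1,0,6](1)
Move 7: P1 pit4 -> P1=[1,6,7,0,0,4](2) P2=[4,5,1,1,0,6](1)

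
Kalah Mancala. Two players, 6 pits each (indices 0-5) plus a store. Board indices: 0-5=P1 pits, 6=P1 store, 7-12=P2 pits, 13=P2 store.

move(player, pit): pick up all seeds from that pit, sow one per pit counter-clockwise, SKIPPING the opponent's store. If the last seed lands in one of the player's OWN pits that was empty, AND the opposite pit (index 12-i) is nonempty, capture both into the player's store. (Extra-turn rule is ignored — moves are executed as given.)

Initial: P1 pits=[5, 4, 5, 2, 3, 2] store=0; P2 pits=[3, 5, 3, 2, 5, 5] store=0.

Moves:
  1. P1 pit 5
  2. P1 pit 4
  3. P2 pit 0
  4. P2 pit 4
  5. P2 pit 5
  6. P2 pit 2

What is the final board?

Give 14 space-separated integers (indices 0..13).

Answer: 7 6 7 4 1 2 2 0 6 0 4 1 1 3

Derivation:
Move 1: P1 pit5 -> P1=[5,4,5,2,3,0](1) P2=[4,5,3,2,5,5](0)
Move 2: P1 pit4 -> P1=[5,4,5,2,0,1](2) P2=[5,5,3,2,5,5](0)
Move 3: P2 pit0 -> P1=[5,4,5,2,0,1](2) P2=[0,6,4,3,6,6](0)
Move 4: P2 pit4 -> P1=[6,5,6,3,0,1](2) P2=[0,6,4,3,0,7](1)
Move 5: P2 pit5 -> P1=[7,6,7,4,1,2](2) P2=[0,6,4,3,0,0](2)
Move 6: P2 pit2 -> P1=[7,6,7,4,1,2](2) P2=[0,6,0,4,1,1](3)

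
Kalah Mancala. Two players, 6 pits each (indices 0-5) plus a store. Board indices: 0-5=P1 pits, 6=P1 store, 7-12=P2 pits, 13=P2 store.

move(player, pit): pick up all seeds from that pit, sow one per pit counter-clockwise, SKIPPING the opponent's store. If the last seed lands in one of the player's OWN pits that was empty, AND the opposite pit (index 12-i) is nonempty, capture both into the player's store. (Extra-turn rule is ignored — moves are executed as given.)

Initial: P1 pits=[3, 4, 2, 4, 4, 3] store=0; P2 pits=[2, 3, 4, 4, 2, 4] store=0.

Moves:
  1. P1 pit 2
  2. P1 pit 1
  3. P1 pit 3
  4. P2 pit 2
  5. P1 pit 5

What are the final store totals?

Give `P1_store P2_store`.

Move 1: P1 pit2 -> P1=[3,4,0,5,5,3](0) P2=[2,3,4,4,2,4](0)
Move 2: P1 pit1 -> P1=[3,0,1,6,6,4](0) P2=[2,3,4,4,2,4](0)
Move 3: P1 pit3 -> P1=[3,0,1,0,7,5](1) P2=[3,4,5,4,2,4](0)
Move 4: P2 pit2 -> P1=[4,0,1,0,7,5](1) P2=[3,4,0,5,3,5](1)
Move 5: P1 pit5 -> P1=[4,0,1,0,7,0](2) P2=[4,5,1,6,3,5](1)

Answer: 2 1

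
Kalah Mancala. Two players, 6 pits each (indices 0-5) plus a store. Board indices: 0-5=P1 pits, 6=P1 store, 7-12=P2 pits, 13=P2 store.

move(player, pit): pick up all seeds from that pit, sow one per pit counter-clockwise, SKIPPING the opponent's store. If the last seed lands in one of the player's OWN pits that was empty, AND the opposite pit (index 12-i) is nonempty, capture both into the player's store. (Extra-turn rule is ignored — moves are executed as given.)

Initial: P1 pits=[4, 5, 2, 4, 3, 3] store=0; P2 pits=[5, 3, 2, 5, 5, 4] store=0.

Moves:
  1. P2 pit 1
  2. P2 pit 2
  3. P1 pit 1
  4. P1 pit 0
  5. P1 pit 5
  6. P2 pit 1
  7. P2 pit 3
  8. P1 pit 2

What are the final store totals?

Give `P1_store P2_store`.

Move 1: P2 pit1 -> P1=[4,5,2,4,3,3](0) P2=[5,0,3,6,6,4](0)
Move 2: P2 pit2 -> P1=[4,5,2,4,3,3](0) P2=[5,0,0,7,7,5](0)
Move 3: P1 pit1 -> P1=[4,0,3,5,4,4](1) P2=[5,0,0,7,7,5](0)
Move 4: P1 pit0 -> P1=[0,1,4,6,5,4](1) P2=[5,0,0,7,7,5](0)
Move 5: P1 pit5 -> P1=[0,1,4,6,5,0](2) P2=[6,1,1,7,7,5](0)
Move 6: P2 pit1 -> P1=[0,1,4,6,5,0](2) P2=[6,0,2,7,7,5](0)
Move 7: P2 pit3 -> P1=[1,2,5,7,5,0](2) P2=[6,0,2,0,8,6](1)
Move 8: P1 pit2 -> P1=[1,2,0,8,6,1](3) P2=[7,0,2,0,8,6](1)

Answer: 3 1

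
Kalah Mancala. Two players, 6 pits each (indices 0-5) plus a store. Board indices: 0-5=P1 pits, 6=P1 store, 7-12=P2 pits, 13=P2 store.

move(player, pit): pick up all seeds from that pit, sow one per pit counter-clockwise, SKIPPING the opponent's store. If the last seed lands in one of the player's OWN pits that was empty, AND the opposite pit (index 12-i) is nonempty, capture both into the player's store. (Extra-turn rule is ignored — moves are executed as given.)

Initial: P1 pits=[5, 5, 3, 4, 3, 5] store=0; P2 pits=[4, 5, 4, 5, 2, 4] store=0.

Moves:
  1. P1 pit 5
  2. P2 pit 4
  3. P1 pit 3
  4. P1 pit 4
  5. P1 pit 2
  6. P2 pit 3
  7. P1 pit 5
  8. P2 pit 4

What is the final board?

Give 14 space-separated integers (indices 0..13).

Answer: 6 6 1 1 1 0 4 8 8 5 0 0 7 2

Derivation:
Move 1: P1 pit5 -> P1=[5,5,3,4,3,0](1) P2=[5,6,5,6,2,4](0)
Move 2: P2 pit4 -> P1=[5,5,3,4,3,0](1) P2=[5,6,5,6,0,5](1)
Move 3: P1 pit3 -> P1=[5,5,3,0,4,1](2) P2=[6,6,5,6,0,5](1)
Move 4: P1 pit4 -> P1=[5,5,3,0,0,2](3) P2=[7,7,5,6,0,5](1)
Move 5: P1 pit2 -> P1=[5,5,0,1,1,3](3) P2=[7,7,5,6,0,5](1)
Move 6: P2 pit3 -> P1=[6,6,1,1,1,3](3) P2=[7,7,5,0,1,6](2)
Move 7: P1 pit5 -> P1=[6,6,1,1,1,0](4) P2=[8,8,5,0,1,6](2)
Move 8: P2 pit4 -> P1=[6,6,1,1,1,0](4) P2=[8,8,5,0,0,7](2)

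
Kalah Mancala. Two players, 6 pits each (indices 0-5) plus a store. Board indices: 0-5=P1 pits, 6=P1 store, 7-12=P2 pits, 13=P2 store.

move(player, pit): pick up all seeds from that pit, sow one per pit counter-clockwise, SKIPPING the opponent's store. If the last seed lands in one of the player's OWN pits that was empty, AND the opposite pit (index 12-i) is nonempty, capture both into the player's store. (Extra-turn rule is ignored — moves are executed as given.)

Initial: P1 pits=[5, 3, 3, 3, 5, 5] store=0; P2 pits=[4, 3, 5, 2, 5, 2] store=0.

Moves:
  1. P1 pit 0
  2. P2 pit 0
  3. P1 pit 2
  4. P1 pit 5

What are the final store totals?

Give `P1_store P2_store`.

Answer: 2 0

Derivation:
Move 1: P1 pit0 -> P1=[0,4,4,4,6,6](0) P2=[4,3,5,2,5,2](0)
Move 2: P2 pit0 -> P1=[0,4,4,4,6,6](0) P2=[0,4,6,3,6,2](0)
Move 3: P1 pit2 -> P1=[0,4,0,5,7,7](1) P2=[0,4,6,3,6,2](0)
Move 4: P1 pit5 -> P1=[0,4,0,5,7,0](2) P2=[1,5,7,4,7,3](0)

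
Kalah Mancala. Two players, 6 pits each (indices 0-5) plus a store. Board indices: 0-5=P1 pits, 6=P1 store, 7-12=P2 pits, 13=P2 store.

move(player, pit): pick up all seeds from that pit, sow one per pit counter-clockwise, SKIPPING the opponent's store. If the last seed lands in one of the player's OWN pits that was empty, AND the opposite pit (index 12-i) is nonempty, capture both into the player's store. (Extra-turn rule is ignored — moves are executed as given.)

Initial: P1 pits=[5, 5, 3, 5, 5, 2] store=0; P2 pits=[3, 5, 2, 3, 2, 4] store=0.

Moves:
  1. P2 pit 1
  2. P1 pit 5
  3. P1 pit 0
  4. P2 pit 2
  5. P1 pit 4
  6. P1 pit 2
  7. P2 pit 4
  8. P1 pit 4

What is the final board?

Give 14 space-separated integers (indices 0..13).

Move 1: P2 pit1 -> P1=[5,5,3,5,5,2](0) P2=[3,0,3,4,3,5](1)
Move 2: P1 pit5 -> P1=[5,5,3,5,5,0](1) P2=[4,0,3,4,3,5](1)
Move 3: P1 pit0 -> P1=[0,6,4,6,6,0](6) P2=[0,0,3,4,3,5](1)
Move 4: P2 pit2 -> P1=[0,6,4,6,6,0](6) P2=[0,0,0,5,4,6](1)
Move 5: P1 pit4 -> P1=[0,6,4,6,0,1](7) P2=[1,1,1,6,4,6](1)
Move 6: P1 pit2 -> P1=[0,6,0,7,1,2](8) P2=[1,1,1,6,4,6](1)
Move 7: P2 pit4 -> P1=[1,7,0,7,1,2](8) P2=[1,1,1,6,0,7](2)
Move 8: P1 pit4 -> P1=[1,7,0,7,0,3](8) P2=[1,1,1,6,0,7](2)

Answer: 1 7 0 7 0 3 8 1 1 1 6 0 7 2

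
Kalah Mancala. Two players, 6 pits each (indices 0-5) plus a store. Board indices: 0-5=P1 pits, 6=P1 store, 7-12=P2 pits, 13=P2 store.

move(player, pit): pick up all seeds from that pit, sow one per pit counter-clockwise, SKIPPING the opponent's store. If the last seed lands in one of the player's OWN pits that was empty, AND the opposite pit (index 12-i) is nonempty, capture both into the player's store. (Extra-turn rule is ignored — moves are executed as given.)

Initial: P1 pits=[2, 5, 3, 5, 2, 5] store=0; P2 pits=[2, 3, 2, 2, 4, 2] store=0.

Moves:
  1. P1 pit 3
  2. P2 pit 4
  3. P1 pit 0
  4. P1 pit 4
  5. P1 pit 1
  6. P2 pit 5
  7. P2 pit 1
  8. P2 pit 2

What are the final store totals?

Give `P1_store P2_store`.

Answer: 6 3

Derivation:
Move 1: P1 pit3 -> P1=[2,5,3,0,3,6](1) P2=[3,4,2,2,4,2](0)
Move 2: P2 pit4 -> P1=[3,6,3,0,3,6](1) P2=[3,4,2,2,0,3](1)
Move 3: P1 pit0 -> P1=[0,7,4,0,3,6](4) P2=[3,4,0,2,0,3](1)
Move 4: P1 pit4 -> P1=[0,7,4,0,0,7](5) P2=[4,4,0,2,0,3](1)
Move 5: P1 pit1 -> P1=[0,0,5,1,1,8](6) P2=[5,5,0,2,0,3](1)
Move 6: P2 pit5 -> P1=[1,1,5,1,1,8](6) P2=[5,5,0,2,0,0](2)
Move 7: P2 pit1 -> P1=[1,1,5,1,1,8](6) P2=[5,0,1,3,1,1](3)
Move 8: P2 pit2 -> P1=[1,1,5,1,1,8](6) P2=[5,0,0,4,1,1](3)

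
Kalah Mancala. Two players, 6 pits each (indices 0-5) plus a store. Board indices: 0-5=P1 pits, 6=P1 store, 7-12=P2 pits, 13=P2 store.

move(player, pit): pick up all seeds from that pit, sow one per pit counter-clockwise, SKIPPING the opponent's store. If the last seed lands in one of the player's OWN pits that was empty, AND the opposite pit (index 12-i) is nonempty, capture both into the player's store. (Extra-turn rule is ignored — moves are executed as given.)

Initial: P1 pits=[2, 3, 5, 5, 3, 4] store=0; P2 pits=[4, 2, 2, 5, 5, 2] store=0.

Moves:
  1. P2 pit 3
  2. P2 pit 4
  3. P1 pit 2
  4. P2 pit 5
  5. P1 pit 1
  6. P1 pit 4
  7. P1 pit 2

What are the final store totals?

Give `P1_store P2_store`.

Answer: 8 3

Derivation:
Move 1: P2 pit3 -> P1=[3,4,5,5,3,4](0) P2=[4,2,2,0,6,3](1)
Move 2: P2 pit4 -> P1=[4,5,6,6,3,4](0) P2=[4,2,2,0,0,4](2)
Move 3: P1 pit2 -> P1=[4,5,0,7,4,5](1) P2=[5,3,2,0,0,4](2)
Move 4: P2 pit5 -> P1=[5,6,1,7,4,5](1) P2=[5,3,2,0,0,0](3)
Move 5: P1 pit1 -> P1=[5,0,2,8,5,6](2) P2=[6,3,2,0,0,0](3)
Move 6: P1 pit4 -> P1=[5,0,2,8,0,7](3) P2=[7,4,3,0,0,0](3)
Move 7: P1 pit2 -> P1=[5,0,0,9,0,7](8) P2=[7,0,3,0,0,0](3)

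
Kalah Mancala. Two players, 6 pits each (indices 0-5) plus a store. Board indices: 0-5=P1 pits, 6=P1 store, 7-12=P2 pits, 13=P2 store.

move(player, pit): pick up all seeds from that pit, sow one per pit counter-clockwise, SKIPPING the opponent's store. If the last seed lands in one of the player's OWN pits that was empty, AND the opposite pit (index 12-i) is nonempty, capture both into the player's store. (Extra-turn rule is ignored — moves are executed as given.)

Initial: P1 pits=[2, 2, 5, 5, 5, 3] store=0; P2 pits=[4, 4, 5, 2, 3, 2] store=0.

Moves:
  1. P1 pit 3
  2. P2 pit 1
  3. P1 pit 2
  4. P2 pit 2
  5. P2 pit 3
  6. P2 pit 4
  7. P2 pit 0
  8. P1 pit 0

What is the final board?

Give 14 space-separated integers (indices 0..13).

Move 1: P1 pit3 -> P1=[2,2,5,0,6,4](1) P2=[5,5,5,2,3,2](0)
Move 2: P2 pit1 -> P1=[2,2,5,0,6,4](1) P2=[5,0,6,3,4,3](1)
Move 3: P1 pit2 -> P1=[2,2,0,1,7,5](2) P2=[6,0,6,3,4,3](1)
Move 4: P2 pit2 -> P1=[3,3,0,1,7,5](2) P2=[6,0,0,4,5,4](2)
Move 5: P2 pit3 -> P1=[4,3,0,1,7,5](2) P2=[6,0,0,0,6,5](3)
Move 6: P2 pit4 -> P1=[5,4,1,2,7,5](2) P2=[6,0,0,0,0,6](4)
Move 7: P2 pit0 -> P1=[5,4,1,2,7,5](2) P2=[0,1,1,1,1,7](5)
Move 8: P1 pit0 -> P1=[0,5,2,3,8,6](2) P2=[0,1,1,1,1,7](5)

Answer: 0 5 2 3 8 6 2 0 1 1 1 1 7 5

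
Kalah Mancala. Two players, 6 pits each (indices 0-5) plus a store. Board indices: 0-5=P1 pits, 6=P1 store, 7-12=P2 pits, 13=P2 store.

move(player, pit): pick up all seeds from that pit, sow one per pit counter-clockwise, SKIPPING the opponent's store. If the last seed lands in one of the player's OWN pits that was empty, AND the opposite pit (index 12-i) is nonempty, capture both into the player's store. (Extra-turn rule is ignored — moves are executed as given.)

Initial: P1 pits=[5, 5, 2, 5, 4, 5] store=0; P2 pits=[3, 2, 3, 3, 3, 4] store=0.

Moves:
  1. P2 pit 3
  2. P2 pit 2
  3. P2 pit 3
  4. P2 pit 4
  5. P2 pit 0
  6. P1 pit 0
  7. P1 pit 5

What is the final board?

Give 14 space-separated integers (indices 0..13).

Move 1: P2 pit3 -> P1=[5,5,2,5,4,5](0) P2=[3,2,3,0,4,5](1)
Move 2: P2 pit2 -> P1=[5,5,2,5,4,5](0) P2=[3,2,0,1,5,6](1)
Move 3: P2 pit3 -> P1=[5,5,2,5,4,5](0) P2=[3,2,0,0,6,6](1)
Move 4: P2 pit4 -> P1=[6,6,3,6,4,5](0) P2=[3,2,0,0,0,7](2)
Move 5: P2 pit0 -> P1=[6,6,0,6,4,5](0) P2=[0,3,1,0,0,7](6)
Move 6: P1 pit0 -> P1=[0,7,1,7,5,6](1) P2=[0,3,1,0,0,7](6)
Move 7: P1 pit5 -> P1=[0,7,1,7,5,0](2) P2=[1,4,2,1,1,7](6)

Answer: 0 7 1 7 5 0 2 1 4 2 1 1 7 6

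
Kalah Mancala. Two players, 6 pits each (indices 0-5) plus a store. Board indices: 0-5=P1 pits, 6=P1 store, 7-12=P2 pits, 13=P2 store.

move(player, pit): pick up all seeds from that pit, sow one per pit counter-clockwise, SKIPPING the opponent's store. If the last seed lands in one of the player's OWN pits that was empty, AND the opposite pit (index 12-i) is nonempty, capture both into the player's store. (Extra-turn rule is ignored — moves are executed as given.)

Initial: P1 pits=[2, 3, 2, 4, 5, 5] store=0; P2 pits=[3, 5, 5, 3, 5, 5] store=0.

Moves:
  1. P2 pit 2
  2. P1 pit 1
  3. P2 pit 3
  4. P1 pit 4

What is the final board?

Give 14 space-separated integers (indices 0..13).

Answer: 4 0 3 5 0 6 1 4 6 1 1 7 7 2

Derivation:
Move 1: P2 pit2 -> P1=[3,3,2,4,5,5](0) P2=[3,5,0,4,6,6](1)
Move 2: P1 pit1 -> P1=[3,0,3,5,6,5](0) P2=[3,5,0,4,6,6](1)
Move 3: P2 pit3 -> P1=[4,0,3,5,6,5](0) P2=[3,5,0,0,7,7](2)
Move 4: P1 pit4 -> P1=[4,0,3,5,0,6](1) P2=[4,6,1,1,7,7](2)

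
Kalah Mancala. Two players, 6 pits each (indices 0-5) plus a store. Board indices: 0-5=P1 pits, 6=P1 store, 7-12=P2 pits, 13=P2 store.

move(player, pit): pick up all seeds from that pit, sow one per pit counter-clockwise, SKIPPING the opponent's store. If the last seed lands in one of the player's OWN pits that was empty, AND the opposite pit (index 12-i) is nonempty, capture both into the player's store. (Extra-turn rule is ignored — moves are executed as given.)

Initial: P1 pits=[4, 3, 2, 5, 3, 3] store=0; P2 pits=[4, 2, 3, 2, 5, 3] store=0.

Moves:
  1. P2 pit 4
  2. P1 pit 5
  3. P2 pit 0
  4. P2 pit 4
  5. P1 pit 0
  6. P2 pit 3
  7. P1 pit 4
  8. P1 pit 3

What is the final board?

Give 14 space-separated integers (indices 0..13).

Answer: 0 5 4 0 1 3 3 2 6 5 0 1 7 2

Derivation:
Move 1: P2 pit4 -> P1=[5,4,3,5,3,3](0) P2=[4,2,3,2,0,4](1)
Move 2: P1 pit5 -> P1=[5,4,3,5,3,0](1) P2=[5,3,3,2,0,4](1)
Move 3: P2 pit0 -> P1=[5,4,3,5,3,0](1) P2=[0,4,4,3,1,5](1)
Move 4: P2 pit4 -> P1=[5,4,3,5,3,0](1) P2=[0,4,4,3,0,6](1)
Move 5: P1 pit0 -> P1=[0,5,4,6,4,1](1) P2=[0,4,4,3,0,6](1)
Move 6: P2 pit3 -> P1=[0,5,4,6,4,1](1) P2=[0,4,4,0,1,7](2)
Move 7: P1 pit4 -> P1=[0,5,4,6,0,2](2) P2=[1,5,4,0,1,7](2)
Move 8: P1 pit3 -> P1=[0,5,4,0,1,3](3) P2=[2,6,5,0,1,7](2)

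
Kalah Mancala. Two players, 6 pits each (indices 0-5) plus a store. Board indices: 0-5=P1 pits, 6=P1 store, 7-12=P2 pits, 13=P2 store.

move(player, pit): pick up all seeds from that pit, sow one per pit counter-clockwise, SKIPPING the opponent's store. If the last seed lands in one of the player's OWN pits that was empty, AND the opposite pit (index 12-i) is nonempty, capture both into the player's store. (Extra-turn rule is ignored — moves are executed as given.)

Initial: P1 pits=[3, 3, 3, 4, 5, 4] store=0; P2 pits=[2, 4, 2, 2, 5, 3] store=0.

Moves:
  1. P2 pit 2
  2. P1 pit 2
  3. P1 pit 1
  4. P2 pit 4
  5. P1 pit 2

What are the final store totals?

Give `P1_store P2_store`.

Move 1: P2 pit2 -> P1=[3,3,3,4,5,4](0) P2=[2,4,0,3,6,3](0)
Move 2: P1 pit2 -> P1=[3,3,0,5,6,5](0) P2=[2,4,0,3,6,3](0)
Move 3: P1 pit1 -> P1=[3,0,1,6,7,5](0) P2=[2,4,0,3,6,3](0)
Move 4: P2 pit4 -> P1=[4,1,2,7,7,5](0) P2=[2,4,0,3,0,4](1)
Move 5: P1 pit2 -> P1=[4,1,0,8,8,5](0) P2=[2,4,0,3,0,4](1)

Answer: 0 1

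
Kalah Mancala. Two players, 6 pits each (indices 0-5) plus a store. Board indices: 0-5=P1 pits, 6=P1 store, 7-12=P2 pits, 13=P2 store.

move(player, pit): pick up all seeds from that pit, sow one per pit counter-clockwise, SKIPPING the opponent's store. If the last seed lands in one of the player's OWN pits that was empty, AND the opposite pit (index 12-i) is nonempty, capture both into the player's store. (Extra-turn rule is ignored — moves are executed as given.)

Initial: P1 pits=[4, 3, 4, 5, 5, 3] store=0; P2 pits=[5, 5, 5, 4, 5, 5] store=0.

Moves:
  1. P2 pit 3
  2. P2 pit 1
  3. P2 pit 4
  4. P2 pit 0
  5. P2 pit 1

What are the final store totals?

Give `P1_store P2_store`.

Move 1: P2 pit3 -> P1=[5,3,4,5,5,3](0) P2=[5,5,5,0,6,6](1)
Move 2: P2 pit1 -> P1=[5,3,4,5,5,3](0) P2=[5,0,6,1,7,7](2)
Move 3: P2 pit4 -> P1=[6,4,5,6,6,3](0) P2=[5,0,6,1,0,8](3)
Move 4: P2 pit0 -> P1=[6,4,5,6,6,3](0) P2=[0,1,7,2,1,9](3)
Move 5: P2 pit1 -> P1=[6,4,5,6,6,3](0) P2=[0,0,8,2,1,9](3)

Answer: 0 3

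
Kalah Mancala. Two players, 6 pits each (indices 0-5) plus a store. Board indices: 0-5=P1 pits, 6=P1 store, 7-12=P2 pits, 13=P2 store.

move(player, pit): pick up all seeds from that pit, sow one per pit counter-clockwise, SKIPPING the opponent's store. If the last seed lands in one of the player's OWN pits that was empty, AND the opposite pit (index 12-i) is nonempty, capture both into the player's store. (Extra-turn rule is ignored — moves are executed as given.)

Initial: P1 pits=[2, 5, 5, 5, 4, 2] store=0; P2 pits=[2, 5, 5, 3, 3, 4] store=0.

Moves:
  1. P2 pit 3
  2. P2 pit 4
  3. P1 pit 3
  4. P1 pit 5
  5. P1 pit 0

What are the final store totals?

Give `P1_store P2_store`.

Answer: 8 2

Derivation:
Move 1: P2 pit3 -> P1=[2,5,5,5,4,2](0) P2=[2,5,5,0,4,5](1)
Move 2: P2 pit4 -> P1=[3,6,5,5,4,2](0) P2=[2,5,5,0,0,6](2)
Move 3: P1 pit3 -> P1=[3,6,5,0,5,3](1) P2=[3,6,5,0,0,6](2)
Move 4: P1 pit5 -> P1=[3,6,5,0,5,0](2) P2=[4,7,5,0,0,6](2)
Move 5: P1 pit0 -> P1=[0,7,6,0,5,0](8) P2=[4,7,0,0,0,6](2)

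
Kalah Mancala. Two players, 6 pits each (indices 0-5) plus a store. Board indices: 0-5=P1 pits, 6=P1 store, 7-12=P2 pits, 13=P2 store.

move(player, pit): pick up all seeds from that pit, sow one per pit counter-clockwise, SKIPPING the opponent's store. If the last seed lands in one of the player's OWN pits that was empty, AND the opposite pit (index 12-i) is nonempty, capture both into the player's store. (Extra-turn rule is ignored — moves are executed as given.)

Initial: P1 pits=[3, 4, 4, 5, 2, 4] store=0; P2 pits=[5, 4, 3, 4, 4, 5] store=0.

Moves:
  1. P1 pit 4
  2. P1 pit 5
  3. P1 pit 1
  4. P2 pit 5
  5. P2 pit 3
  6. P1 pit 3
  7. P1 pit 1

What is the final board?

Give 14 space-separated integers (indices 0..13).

Move 1: P1 pit4 -> P1=[3,4,4,5,0,5](1) P2=[5,4,3,4,4,5](0)
Move 2: P1 pit5 -> P1=[3,4,4,5,0,0](2) P2=[6,5,4,5,4,5](0)
Move 3: P1 pit1 -> P1=[3,0,5,6,1,0](9) P2=[0,5,4,5,4,5](0)
Move 4: P2 pit5 -> P1=[4,1,6,7,1,0](9) P2=[0,5,4,5,4,0](1)
Move 5: P2 pit3 -> P1=[5,2,6,7,1,0](9) P2=[0,5,4,0,5,1](2)
Move 6: P1 pit3 -> P1=[5,2,6,0,2,1](10) P2=[1,6,5,1,5,1](2)
Move 7: P1 pit1 -> P1=[5,0,7,0,2,1](16) P2=[1,6,0,1,5,1](2)

Answer: 5 0 7 0 2 1 16 1 6 0 1 5 1 2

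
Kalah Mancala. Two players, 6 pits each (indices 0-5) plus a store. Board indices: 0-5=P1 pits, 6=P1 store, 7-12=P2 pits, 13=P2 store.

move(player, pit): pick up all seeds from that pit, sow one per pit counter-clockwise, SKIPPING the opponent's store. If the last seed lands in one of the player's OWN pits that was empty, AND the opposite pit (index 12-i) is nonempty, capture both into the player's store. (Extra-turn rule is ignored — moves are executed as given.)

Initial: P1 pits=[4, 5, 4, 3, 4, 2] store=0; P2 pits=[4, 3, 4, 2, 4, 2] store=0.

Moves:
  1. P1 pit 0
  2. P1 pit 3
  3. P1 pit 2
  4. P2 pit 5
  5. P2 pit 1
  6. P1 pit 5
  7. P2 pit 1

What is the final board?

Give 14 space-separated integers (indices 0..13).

Answer: 1 6 0 1 7 0 3 7 0 7 3 5 0 1

Derivation:
Move 1: P1 pit0 -> P1=[0,6,5,4,5,2](0) P2=[4,3,4,2,4,2](0)
Move 2: P1 pit3 -> P1=[0,6,5,0,6,3](1) P2=[5,3,4,2,4,2](0)
Move 3: P1 pit2 -> P1=[0,6,0,1,7,4](2) P2=[6,3,4,2,4,2](0)
Move 4: P2 pit5 -> P1=[1,6,0,1,7,4](2) P2=[6,3,4,2,4,0](1)
Move 5: P2 pit1 -> P1=[1,6,0,1,7,4](2) P2=[6,0,5,3,5,0](1)
Move 6: P1 pit5 -> P1=[1,6,0,1,7,0](3) P2=[7,1,6,3,5,0](1)
Move 7: P2 pit1 -> P1=[1,6,0,1,7,0](3) P2=[7,0,7,3,5,0](1)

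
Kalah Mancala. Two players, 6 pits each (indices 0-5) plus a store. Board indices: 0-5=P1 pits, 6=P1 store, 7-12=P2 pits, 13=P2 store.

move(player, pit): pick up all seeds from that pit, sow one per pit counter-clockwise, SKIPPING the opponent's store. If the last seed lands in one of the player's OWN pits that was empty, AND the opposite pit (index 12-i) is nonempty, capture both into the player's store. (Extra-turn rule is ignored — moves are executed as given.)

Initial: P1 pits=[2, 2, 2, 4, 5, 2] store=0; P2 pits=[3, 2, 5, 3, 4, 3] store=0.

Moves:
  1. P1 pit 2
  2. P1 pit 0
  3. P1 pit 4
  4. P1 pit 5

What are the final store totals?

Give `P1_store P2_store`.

Answer: 6 0

Derivation:
Move 1: P1 pit2 -> P1=[2,2,0,5,6,2](0) P2=[3,2,5,3,4,3](0)
Move 2: P1 pit0 -> P1=[0,3,0,5,6,2](4) P2=[3,2,5,0,4,3](0)
Move 3: P1 pit4 -> P1=[0,3,0,5,0,3](5) P2=[4,3,6,1,4,3](0)
Move 4: P1 pit5 -> P1=[0,3,0,5,0,0](6) P2=[5,4,6,1,4,3](0)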